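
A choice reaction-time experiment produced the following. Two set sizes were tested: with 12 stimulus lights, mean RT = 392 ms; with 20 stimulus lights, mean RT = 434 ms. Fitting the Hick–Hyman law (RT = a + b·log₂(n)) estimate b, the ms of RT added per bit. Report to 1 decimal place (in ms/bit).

57.0 ms/bit

The slope on a log₂ axis is (434 − 392) / (4.3219 − 3.5850) = 56.990 ms/bit.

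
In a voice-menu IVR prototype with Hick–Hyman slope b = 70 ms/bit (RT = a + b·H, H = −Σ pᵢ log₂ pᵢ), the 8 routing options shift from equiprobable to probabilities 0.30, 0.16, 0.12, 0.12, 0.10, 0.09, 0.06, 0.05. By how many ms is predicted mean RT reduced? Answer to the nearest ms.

15 ms

Equiprobable entropy H₀ = log₂ 8 = 3.0000 bits.
Skewed entropy H = −Σ pᵢ log₂ pᵢ = 2.7827 bits.
ΔRT = b·(H₀ − H) = 70 × 0.2173 = 15.21 ms.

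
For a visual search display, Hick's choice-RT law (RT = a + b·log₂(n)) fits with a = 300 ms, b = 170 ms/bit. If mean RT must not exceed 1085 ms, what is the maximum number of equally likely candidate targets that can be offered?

24

170·log₂ n ≤ 1085 − 300 = 785, giving log₂ n ≤ 4.6176 and n ≤ 24.550. The largest whole number is 24.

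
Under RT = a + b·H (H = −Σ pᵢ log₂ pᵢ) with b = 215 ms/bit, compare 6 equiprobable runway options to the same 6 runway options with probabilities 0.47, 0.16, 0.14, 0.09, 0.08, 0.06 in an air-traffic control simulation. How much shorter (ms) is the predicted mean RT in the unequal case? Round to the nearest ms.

The RT saving is b·ΔH. Equiprobable H₀ = log₂(6) = 2.5850 bits; with the given probabilities H = 2.1798 bits.
b·(H₀ − H) = 215 × (2.5850 − 2.1798) = 87.11 ms.

87 ms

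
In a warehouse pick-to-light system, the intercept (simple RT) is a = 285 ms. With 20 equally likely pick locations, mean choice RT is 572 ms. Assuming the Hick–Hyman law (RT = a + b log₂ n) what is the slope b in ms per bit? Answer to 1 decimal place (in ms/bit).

66.4 ms/bit

20 alternatives carry log₂ 20 = 4.3219 bits; the choice cost is 572 − 285 = 287 ms, so b = 287/4.3219 = 66.406 ms/bit.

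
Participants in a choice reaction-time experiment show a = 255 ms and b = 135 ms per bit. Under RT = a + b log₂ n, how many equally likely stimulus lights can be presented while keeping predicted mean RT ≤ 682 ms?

8

135·log₂ n ≤ 682 − 255 = 427, giving log₂ n ≤ 3.1630 and n ≤ 8.957. The largest whole number is 8.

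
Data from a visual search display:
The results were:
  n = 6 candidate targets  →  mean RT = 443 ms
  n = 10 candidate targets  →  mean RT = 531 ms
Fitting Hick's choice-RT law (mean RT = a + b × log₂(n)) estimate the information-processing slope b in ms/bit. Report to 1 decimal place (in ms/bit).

Slope: b = (531 − 443) / (log₂ 10 − log₂ 6) = 88/0.7370 = 119.409 ms/bit.

119.4 ms/bit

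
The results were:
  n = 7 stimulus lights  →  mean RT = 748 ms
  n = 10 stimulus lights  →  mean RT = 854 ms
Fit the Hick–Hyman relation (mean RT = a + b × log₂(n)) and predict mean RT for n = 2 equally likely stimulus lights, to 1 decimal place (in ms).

375.7 ms

RT is linear in log₂ n, so two points fix the line:
  b = (854 − 748) / (log₂ 10 − log₂ 7) = 106 / (3.3219 − 2.8074) = 205.996 ms/bit
  a = 748 − 205.996 × 2.8074 = 169.696 ms
Then RT(2) = 169.696 + 205.996 × log₂ 2 = 169.696 + 205.996 × 1 ≈ 375.692 ms.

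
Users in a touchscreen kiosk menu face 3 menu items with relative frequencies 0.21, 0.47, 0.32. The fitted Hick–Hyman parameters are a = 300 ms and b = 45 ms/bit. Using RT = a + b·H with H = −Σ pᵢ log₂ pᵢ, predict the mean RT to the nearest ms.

368 ms

H = 0.21·log₂(1/0.21) + 0.47·log₂(1/0.47) + 0.32·log₂(1/0.32) = 1.5108 bits.
RT = 300 + 45 × 1.5108 = 367.99 ms.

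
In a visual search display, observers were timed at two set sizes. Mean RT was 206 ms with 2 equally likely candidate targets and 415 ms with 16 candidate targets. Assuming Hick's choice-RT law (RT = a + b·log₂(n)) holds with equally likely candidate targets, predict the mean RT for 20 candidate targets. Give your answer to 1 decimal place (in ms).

437.4 ms

With log₂ n on the abscissa the relation is linear; from the two conditions:
  b = (415 − 206) / (log₂ 16 − log₂ 2) = 209 / (4 − 1) = 69.667 ms/bit
  a = 206 − 69.667 × 1 = 136.333 ms
Then RT(20) = 136.333 + 69.667 × log₂ 20 = 136.333 + 69.667 × 4.3219 ≈ 437.428 ms.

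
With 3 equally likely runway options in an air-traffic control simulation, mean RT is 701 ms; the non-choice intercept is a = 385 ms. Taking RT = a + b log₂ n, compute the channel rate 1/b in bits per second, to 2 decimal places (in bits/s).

5.02 bits/s

Choice component = 701 − 385 = 316 ms over log₂(3) = 1.5850 bits.
b = 316 / 1.5850 = 199.374 ms/bit, so 1/b = 5.016 bits/s.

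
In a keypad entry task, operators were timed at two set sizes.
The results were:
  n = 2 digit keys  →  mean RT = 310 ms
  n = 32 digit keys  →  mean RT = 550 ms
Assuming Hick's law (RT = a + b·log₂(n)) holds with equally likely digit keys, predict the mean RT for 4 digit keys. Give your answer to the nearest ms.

Fit slope and intercept:
  b = (550 − 310) / (log₂ 32 − log₂ 2) = 240 / (5 − 1) = 60 ms/bit
  a = 310 − 60 × 1 = 250 ms
Then RT(4) = 250 + 60 × log₂ 4 = 250 + 60 × 2 ≈ 370.000 ms.

370 ms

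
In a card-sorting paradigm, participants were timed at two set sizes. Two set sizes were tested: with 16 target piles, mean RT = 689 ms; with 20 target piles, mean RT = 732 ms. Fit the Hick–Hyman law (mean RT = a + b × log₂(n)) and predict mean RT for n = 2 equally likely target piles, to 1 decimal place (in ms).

288.3 ms

Fit slope and intercept:
  b = (732 − 689) / (log₂ 20 − log₂ 16) = 43 / (4.3219 − 4) = 133.570 ms/bit
  a = 689 − 133.570 × 4 = 154.719 ms
Then RT(2) = 154.719 + 133.570 × log₂ 2 = 154.719 + 133.570 × 1 ≈ 288.289 ms.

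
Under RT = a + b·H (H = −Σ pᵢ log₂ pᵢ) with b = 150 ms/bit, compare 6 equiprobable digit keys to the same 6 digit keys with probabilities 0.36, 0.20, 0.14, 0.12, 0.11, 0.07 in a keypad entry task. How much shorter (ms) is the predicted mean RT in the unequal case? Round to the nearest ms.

Equiprobable entropy H₀ = log₂ 6 = 2.5850 bits.
Skewed entropy H = −Σ pᵢ log₂ pᵢ = 2.3780 bits.
ΔRT = b·(H₀ − H) = 150 × 0.2069 = 31.04 ms.

31 ms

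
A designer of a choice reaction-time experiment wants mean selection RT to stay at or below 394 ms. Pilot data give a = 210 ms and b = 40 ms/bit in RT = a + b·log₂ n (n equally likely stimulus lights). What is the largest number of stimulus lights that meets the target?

24

Set 210 + 40·log₂ n ≤ 394 → log₂ n ≤ (394 − 210)/40 = 4.6000.
So n ≤ 2^4.6000 = 24.251; the largest integer n is 24.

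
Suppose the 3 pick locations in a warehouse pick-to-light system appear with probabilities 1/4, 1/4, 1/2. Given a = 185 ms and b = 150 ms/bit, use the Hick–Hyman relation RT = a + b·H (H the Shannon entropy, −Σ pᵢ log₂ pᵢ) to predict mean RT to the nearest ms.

H = −Σ pᵢ log₂ pᵢ = 0.25·2 + 0.25·2 + 0.5·1 = 1.500 bits.
RT = 185 + 150 × 1.500 = 410.00 ms.

410 ms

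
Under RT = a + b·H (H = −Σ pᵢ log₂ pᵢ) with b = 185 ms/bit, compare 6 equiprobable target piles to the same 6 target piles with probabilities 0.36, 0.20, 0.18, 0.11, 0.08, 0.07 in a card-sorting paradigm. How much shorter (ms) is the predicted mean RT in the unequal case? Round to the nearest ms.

43 ms

The RT saving is b·ΔH. Equiprobable H₀ = log₂(6) = 2.5850 bits; with the given probabilities H = 2.3507 bits.
b·(H₀ − H) = 185 × (2.5850 − 2.3507) = 43.35 ms.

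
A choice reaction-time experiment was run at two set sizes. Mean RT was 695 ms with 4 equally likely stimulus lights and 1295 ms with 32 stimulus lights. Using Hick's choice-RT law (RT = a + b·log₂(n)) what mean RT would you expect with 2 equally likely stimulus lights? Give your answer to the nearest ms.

RT is linear in log₂ n, so two points fix the line:
  b = (1295 − 695) / (log₂ 32 − log₂ 4) = 600 / (5 − 2) = 200 ms/bit
  a = 695 − 200 × 2 = 295 ms
Then RT(2) = 295 + 200 × log₂ 2 = 295 + 200 × 1 ≈ 495.000 ms.

495 ms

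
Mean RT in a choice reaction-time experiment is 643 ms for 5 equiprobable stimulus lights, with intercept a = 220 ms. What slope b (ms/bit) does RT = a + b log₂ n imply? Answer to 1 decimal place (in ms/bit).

182.2 ms/bit

5 alternatives carry log₂ 5 = 2.3219 bits; the choice cost is 643 − 220 = 423 ms, so b = 423/2.3219 = 182.176 ms/bit.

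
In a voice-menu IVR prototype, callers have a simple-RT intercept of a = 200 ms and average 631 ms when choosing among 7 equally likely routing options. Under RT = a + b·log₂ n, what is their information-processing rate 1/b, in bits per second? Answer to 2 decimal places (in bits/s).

Choice component = 631 − 200 = 431 ms over log₂(7) = 2.8074 bits.
b = 431 / 2.8074 = 153.525 ms/bit, so 1/b = 6.514 bits/s.

6.51 bits/s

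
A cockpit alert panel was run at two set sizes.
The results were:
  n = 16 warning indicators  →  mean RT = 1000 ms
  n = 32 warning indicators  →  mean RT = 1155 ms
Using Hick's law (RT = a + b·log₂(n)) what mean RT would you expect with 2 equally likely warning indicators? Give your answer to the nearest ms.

535 ms

Fit slope and intercept:
  b = (1155 − 1000) / (log₂ 32 − log₂ 16) = 155 / (5 − 4) = 155 ms/bit
  a = 1000 − 155 × 4 = 380 ms
Then RT(2) = 380 + 155 × log₂ 2 = 380 + 155 × 1 ≈ 535.000 ms.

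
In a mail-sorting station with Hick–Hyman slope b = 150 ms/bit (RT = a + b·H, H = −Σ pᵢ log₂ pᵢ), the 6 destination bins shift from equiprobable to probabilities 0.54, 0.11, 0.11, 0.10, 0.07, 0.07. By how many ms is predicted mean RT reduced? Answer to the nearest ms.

Equiprobable entropy H₀ = log₂ 6 = 2.5850 bits.
Skewed entropy H = −Σ pᵢ log₂ pᵢ = 2.0499 bits.
ΔRT = b·(H₀ − H) = 150 × 0.5350 = 80.26 ms.

80 ms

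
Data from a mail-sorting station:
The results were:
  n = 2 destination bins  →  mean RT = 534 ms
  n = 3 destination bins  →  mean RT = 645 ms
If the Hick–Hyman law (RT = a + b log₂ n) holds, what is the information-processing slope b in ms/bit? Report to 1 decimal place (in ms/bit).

189.8 ms/bit

Slope: b = (645 − 534) / (log₂ 3 − log₂ 2) = 111/0.5850 = 189.756 ms/bit.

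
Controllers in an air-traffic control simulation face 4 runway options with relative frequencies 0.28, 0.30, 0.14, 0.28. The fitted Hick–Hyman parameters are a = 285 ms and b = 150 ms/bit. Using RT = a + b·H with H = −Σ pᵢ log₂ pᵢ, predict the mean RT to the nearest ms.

577 ms

Entropy contributions −pᵢ log₂ pᵢ: 0.5142, 0.5211, 0.3971, 0.5142; sum H = 1.9466 bits.
RT = a + bH = 285 + 150·1.9466 = 577.00 ms.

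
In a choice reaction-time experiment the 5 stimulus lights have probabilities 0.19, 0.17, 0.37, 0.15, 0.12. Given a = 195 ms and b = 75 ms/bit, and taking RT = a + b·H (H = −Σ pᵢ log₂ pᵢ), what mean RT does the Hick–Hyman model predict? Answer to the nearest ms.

360 ms

Entropy contributions −pᵢ log₂ pᵢ: 0.4552, 0.4346, 0.5307, 0.4105, 0.3671; sum H = 2.1982 bits.
RT = a + bH = 195 + 75·2.1982 = 359.86 ms.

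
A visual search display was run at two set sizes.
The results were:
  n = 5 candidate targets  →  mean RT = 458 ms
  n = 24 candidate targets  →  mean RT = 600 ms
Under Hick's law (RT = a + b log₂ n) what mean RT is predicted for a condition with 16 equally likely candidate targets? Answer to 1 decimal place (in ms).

RT is linear in log₂ n, so two points fix the line:
  b = (600 − 458) / (log₂ 24 − log₂ 5) = 142 / (4.5850 − 2.3219) = 62.748 ms/bit
  a = 458 − 62.748 × 2.3219 = 312.305 ms
Then RT(16) = 312.305 + 62.748 × log₂ 16 = 312.305 + 62.748 × 4 ≈ 563.295 ms.

563.3 ms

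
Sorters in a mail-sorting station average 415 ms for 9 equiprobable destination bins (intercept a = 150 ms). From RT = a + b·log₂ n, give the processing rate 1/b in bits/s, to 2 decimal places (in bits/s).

Choice component = 415 − 150 = 265 ms over log₂(9) = 3.1699 bits.
b = 265 / 3.1699 = 83.598 ms/bit, so 1/b = 11.962 bits/s.

11.96 bits/s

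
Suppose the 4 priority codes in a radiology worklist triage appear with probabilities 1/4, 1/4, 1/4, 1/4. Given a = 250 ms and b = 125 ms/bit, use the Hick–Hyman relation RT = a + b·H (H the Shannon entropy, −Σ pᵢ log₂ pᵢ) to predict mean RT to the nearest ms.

Each term −pᵢ log₂ pᵢ: 0.25·2 + 0.25·2 + 0.25·2 + 0.25·2; summed, H = 2.000 bits.
Mean RT = a + bH = 250 + 125·2.000 = 500.00 ms.

500 ms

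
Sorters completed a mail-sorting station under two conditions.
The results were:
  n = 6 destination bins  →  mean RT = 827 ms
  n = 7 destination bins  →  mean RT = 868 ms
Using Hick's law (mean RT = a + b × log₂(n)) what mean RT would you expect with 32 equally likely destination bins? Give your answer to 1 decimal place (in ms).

1272.2 ms

With log₂ n on the abscissa the relation is linear; from the two conditions:
  b = (868 − 827) / (log₂ 7 − log₂ 6) = 41 / (2.8074 − 2.5850) = 184.359 ms/bit
  a = 827 − 184.359 × 2.5850 = 350.439 ms
Then RT(32) = 350.439 + 184.359 × log₂ 32 = 350.439 + 184.359 × 5 ≈ 1272.233 ms.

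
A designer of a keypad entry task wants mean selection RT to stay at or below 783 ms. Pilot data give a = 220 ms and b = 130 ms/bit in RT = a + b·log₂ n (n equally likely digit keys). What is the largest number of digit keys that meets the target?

Set 220 + 130·log₂ n ≤ 783 → log₂ n ≤ (783 − 220)/130 = 4.3308.
So n ≤ 2^4.3308 = 20.123; the largest integer n is 20.

20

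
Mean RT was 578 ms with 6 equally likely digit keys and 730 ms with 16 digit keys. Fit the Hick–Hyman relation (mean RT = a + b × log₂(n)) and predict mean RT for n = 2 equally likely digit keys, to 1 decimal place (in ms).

RT is linear in log₂ n, so two points fix the line:
  b = (730 − 578) / (log₂ 16 − log₂ 6) = 152 / (4 − 2.5850) = 107.418 ms/bit
  a = 578 − 107.418 × 2.5850 = 300.329 ms
Then RT(2) = 300.329 + 107.418 × log₂ 2 = 300.329 + 107.418 × 1 ≈ 407.747 ms.

407.7 ms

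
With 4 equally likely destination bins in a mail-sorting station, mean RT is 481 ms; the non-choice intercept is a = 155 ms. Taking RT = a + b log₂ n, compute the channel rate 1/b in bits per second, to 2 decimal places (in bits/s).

6.13 bits/s

Choice component = 481 − 155 = 326 ms over log₂(4) = 2 bits.
b = 326 / 2 = 163.000 ms/bit, so 1/b = 6.135 bits/s.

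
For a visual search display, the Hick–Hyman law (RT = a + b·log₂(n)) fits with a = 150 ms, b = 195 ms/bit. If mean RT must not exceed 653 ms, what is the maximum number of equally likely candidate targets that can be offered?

Set 150 + 195·log₂ n ≤ 653 → log₂ n ≤ (653 − 150)/195 = 2.5795.
So n ≤ 2^2.5795 = 5.977; the largest integer n is 5.

5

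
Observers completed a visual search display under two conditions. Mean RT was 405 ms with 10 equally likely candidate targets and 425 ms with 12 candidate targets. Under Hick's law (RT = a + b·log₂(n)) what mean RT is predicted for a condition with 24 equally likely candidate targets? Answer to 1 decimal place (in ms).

RT is linear in log₂ n, so two points fix the line:
  b = (425 − 405) / (log₂ 12 − log₂ 10) = 20 / (3.5850 − 3.3219) = 76.036 ms/bit
  a = 405 − 76.036 × 3.3219 = 152.415 ms
Then RT(24) = 152.415 + 76.036 × log₂ 24 = 152.415 + 76.036 × 4.5850 ≈ 501.036 ms.

501.0 ms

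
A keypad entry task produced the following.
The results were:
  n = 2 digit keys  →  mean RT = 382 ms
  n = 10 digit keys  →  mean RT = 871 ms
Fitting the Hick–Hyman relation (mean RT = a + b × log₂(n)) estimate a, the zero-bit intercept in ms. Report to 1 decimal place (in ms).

171.4 ms

The slope on a log₂ axis is (871 − 382) / (3.3219 − 1) = 210.601 ms/bit.
a = RT₁ − b·log₂ n₁ = 382 − 210.601 × 1 = 171.399 ms.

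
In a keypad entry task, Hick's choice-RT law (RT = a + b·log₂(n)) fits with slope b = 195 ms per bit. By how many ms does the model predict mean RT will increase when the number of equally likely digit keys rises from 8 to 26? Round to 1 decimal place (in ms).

331.6 ms

The intercept a cancels: ΔRT = b·(log₂ n₂ − log₂ n₁) = b·log₂(n₂/n₁).
log₂(26) − log₂(8) = 4.7004 − 3 = 1.7004.
ΔRT = 195 × 1.7004 = 331.586 ms.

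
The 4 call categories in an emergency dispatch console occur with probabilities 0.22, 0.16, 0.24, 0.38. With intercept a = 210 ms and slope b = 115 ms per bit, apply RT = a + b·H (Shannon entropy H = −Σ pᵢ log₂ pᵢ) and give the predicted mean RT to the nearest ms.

Entropy contributions −pᵢ log₂ pᵢ: 0.4806, 0.4230, 0.4941, 0.5305; sum H = 1.9282 bits.
RT = a + bH = 210 + 115·1.9282 = 431.74 ms.

432 ms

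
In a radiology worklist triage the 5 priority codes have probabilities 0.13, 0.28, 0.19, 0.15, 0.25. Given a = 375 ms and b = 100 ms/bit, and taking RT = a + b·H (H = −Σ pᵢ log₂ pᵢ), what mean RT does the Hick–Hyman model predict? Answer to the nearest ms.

Entropy contributions −pᵢ log₂ pᵢ: 0.3826, 0.5142, 0.4552, 0.4105, 0.5000; sum H = 2.2626 bits.
RT = a + bH = 375 + 100·2.2626 = 601.26 ms.

601 ms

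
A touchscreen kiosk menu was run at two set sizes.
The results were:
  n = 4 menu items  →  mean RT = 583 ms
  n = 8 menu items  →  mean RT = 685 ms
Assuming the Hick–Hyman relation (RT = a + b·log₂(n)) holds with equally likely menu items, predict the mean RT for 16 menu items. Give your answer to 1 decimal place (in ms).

With log₂ n on the abscissa the relation is linear; from the two conditions:
  b = (685 − 583) / (log₂ 8 − log₂ 4) = 102 / (3 − 2) = 102.000 ms/bit
  a = 583 − 102.000 × 2 = 379.000 ms
Then RT(16) = 379.000 + 102.000 × log₂ 16 = 379.000 + 102.000 × 4 ≈ 787.000 ms.

787.0 ms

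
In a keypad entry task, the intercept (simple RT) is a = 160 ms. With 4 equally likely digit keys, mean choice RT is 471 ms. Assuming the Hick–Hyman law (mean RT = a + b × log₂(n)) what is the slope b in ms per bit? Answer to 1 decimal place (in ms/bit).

155.5 ms/bit

b = (471 − 160) / log₂(4) = 311 / 2 = 155.500 ms/bit.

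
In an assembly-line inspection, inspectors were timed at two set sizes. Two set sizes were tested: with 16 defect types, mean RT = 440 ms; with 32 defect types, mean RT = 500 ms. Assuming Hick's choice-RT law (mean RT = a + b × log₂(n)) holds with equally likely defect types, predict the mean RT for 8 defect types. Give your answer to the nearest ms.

380 ms

With log₂ n on the abscissa the relation is linear; from the two conditions:
  b = (500 − 440) / (log₂ 32 − log₂ 16) = 60 / (5 − 4) = 60 ms/bit
  a = 440 − 60 × 4 = 200 ms
Then RT(8) = 200 + 60 × log₂ 8 = 200 + 60 × 3 ≈ 380.000 ms.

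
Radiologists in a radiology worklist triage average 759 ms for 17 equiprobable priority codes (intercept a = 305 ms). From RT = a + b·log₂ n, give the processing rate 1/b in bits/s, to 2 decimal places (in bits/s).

9.00 bits/s

b = (759 − 305)/log₂ 17 = 454/4.0875 = 111.071 ms per bit = 0.11107 s/bit; the reciprocal is 9.003 bits/s.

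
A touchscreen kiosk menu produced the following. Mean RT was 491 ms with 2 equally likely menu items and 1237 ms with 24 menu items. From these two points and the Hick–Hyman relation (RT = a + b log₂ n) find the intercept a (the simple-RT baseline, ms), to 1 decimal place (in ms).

Slope: b = (1237 − 491) / (log₂ 24 − log₂ 2) = 746/3.5850 = 208.091 ms/bit.
a = RT₁ − b·log₂ n₁ = 491 − 208.091 × 1 = 282.909 ms.

282.9 ms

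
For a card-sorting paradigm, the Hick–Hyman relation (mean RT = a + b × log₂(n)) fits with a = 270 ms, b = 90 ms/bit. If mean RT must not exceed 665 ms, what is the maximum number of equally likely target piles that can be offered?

Information budget: (665 − 270)/90 = 4.3889 bits, so n ≤ 2^4.3889 = 20.950 → at most 20.

20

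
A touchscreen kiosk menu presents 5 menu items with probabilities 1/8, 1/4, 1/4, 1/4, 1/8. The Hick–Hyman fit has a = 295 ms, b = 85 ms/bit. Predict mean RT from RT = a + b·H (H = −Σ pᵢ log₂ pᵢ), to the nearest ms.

Each term −pᵢ log₂ pᵢ: 0.125·3 + 0.25·2 + 0.25·2 + 0.25·2 + 0.125·3; summed, H = 2.250 bits.
Mean RT = a + bH = 295 + 85·2.250 = 486.25 ms.

486 ms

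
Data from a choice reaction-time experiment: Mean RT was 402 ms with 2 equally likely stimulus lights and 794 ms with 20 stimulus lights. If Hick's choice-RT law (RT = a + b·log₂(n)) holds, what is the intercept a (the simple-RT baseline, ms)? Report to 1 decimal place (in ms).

284.0 ms

The slope on a log₂ axis is (794 − 402) / (4.3219 − 1) = 118.004 ms/bit.
a = RT₁ − b·log₂ n₁ = 402 − 118.004 × 1 = 283.996 ms.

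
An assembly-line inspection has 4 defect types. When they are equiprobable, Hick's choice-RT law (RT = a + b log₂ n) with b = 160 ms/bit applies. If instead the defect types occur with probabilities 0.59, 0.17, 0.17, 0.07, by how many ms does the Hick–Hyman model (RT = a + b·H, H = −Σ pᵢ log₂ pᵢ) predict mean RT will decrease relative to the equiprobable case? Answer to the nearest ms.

66 ms

Equiprobable entropy H₀ = log₂ 4 = 2.0000 bits.
Skewed entropy H = −Σ pᵢ log₂ pᵢ = 1.5868 bits.
ΔRT = b·(H₀ − H) = 160 × 0.4132 = 66.10 ms.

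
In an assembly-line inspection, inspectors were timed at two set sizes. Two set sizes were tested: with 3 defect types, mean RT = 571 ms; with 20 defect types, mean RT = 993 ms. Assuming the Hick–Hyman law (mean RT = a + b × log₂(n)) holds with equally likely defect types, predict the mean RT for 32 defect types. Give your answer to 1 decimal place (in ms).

1097.5 ms

RT is linear in log₂ n, so two points fix the line:
  b = (993 − 571) / (log₂ 20 − log₂ 3) = 422 / (4.3219 − 1.5850) = 154.185 ms/bit
  a = 571 − 154.185 × 1.5850 = 326.622 ms
Then RT(32) = 326.622 + 154.185 × log₂ 32 = 326.622 + 154.185 × 5 ≈ 1097.549 ms.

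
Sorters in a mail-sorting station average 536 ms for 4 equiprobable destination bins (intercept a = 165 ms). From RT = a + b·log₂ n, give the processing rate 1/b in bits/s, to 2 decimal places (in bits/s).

b = (536 − 165)/log₂ 4 = 371/2 = 185.500 ms per bit = 0.18550 s/bit; the reciprocal is 5.391 bits/s.

5.39 bits/s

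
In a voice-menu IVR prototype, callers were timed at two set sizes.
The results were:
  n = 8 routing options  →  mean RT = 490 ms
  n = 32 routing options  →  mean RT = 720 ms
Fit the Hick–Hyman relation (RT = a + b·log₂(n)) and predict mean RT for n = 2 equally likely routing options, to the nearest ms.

Solve the two-equation system in a and b:
  b = (720 − 490) / (log₂ 32 − log₂ 8) = 230 / (5 − 3) = 115 ms/bit
  a = 490 − 115 × 3 = 145 ms
Then RT(2) = 145 + 115 × log₂ 2 = 145 + 115 × 1 ≈ 260.000 ms.

260 ms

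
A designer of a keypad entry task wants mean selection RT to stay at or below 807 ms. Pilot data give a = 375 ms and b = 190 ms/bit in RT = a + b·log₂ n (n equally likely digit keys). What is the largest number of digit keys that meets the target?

4

190·log₂ n ≤ 807 − 375 = 432, giving log₂ n ≤ 2.2737 and n ≤ 4.836. The largest whole number is 4.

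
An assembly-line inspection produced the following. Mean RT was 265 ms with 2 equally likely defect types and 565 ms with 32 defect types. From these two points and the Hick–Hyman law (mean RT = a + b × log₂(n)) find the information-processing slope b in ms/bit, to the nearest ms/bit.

75 ms/bit

The slope on a log₂ axis is (565 − 265) / (5 − 1) = 75 ms/bit.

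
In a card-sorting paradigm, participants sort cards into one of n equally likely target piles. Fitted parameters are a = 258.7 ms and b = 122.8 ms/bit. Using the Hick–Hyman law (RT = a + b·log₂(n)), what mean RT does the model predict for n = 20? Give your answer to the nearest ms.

789 ms

log₂(20) = 4.3219 bits, so RT = 258.7 + 122.8 × 4.3219 ≈ 789.433 ms.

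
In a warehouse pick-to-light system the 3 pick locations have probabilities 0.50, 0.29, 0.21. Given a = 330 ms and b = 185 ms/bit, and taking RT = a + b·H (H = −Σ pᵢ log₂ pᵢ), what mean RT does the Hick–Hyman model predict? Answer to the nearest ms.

H = 0.50·log₂(1/0.50) + 0.29·log₂(1/0.29) + 0.21·log₂(1/0.21) = 1.4907 bits.
RT = 330 + 185 × 1.4907 = 605.78 ms.

606 ms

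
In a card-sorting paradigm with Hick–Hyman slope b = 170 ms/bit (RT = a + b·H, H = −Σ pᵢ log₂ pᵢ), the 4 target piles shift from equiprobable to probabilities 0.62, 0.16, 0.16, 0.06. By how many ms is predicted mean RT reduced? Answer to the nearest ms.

Equiprobable entropy H₀ = log₂ 4 = 2.0000 bits.
Skewed entropy H = −Σ pᵢ log₂ pᵢ = 1.5172 bits.
ΔRT = b·(H₀ − H) = 170 × 0.4828 = 82.08 ms.

82 ms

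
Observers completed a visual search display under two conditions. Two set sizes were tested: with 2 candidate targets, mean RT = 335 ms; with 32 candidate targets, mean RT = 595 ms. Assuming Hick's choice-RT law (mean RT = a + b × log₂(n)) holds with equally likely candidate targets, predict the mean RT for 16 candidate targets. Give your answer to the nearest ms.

RT is linear in log₂ n, so two points fix the line:
  b = (595 − 335) / (log₂ 32 − log₂ 2) = 260 / (5 − 1) = 65 ms/bit
  a = 335 − 65 × 1 = 270 ms
Then RT(16) = 270 + 65 × log₂ 16 = 270 + 65 × 4 ≈ 530.000 ms.

530 ms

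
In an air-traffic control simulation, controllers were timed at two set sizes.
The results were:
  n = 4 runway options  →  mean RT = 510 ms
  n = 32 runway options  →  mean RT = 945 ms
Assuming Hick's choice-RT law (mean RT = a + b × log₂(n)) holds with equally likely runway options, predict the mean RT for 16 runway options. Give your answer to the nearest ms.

Fit slope and intercept:
  b = (945 − 510) / (log₂ 32 − log₂ 4) = 435 / (5 − 2) = 145 ms/bit
  a = 510 − 145 × 2 = 220 ms
Then RT(16) = 220 + 145 × log₂ 16 = 220 + 145 × 4 ≈ 800.000 ms.

800 ms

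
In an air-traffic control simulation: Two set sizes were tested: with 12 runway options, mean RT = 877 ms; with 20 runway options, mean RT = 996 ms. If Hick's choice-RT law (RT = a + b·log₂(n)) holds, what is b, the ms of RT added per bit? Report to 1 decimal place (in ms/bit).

b = (RT₂ − RT₁)/(log₂ n₂ − log₂ n₁) = (996 − 877)/(4.3219 − 3.5850) = 161.473 ms/bit.

161.5 ms/bit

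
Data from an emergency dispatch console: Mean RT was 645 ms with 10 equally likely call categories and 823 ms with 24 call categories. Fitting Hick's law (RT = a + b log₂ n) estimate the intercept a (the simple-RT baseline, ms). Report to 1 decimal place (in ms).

b = (RT₂ − RT₁)/(log₂ n₂ − log₂ n₁) = (823 − 645)/(4.5850 − 3.3219) = 140.930 ms/bit.
a = RT₁ − b·log₂ n₁ = 645 − 140.930 × 3.3219 = 176.839 ms.

176.8 ms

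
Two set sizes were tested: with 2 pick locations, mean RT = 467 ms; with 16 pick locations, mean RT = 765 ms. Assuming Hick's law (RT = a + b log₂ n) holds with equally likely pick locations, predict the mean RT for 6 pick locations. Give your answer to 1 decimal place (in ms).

Solve the two-equation system in a and b:
  b = (765 − 467) / (log₂ 16 − log₂ 2) = 298 / (4 − 1) = 99.333 ms/bit
  a = 467 − 99.333 × 1 = 367.667 ms
Then RT(6) = 367.667 + 99.333 × log₂ 6 = 367.667 + 99.333 × 2.5850 ≈ 624.440 ms.

624.4 ms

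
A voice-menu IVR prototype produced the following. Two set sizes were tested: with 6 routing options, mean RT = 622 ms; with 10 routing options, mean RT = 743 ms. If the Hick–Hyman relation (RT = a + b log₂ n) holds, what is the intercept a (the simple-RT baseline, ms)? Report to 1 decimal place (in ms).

197.6 ms

Slope: b = (743 − 622) / (log₂ 10 − log₂ 6) = 121/0.7370 = 164.187 ms/bit.
a = RT₁ − b·log₂ n₁ = 622 − 164.187 × 2.5850 = 197.583 ms.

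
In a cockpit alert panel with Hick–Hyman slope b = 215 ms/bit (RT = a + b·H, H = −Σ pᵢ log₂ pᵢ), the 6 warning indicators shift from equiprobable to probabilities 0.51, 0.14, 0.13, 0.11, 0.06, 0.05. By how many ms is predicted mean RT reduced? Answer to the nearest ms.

The RT saving is b·ΔH. Equiprobable H₀ = log₂(6) = 2.5850 bits; with the given probabilities H = 2.0851 bits.
b·(H₀ − H) = 215 × (2.5850 − 2.0851) = 107.47 ms.

107 ms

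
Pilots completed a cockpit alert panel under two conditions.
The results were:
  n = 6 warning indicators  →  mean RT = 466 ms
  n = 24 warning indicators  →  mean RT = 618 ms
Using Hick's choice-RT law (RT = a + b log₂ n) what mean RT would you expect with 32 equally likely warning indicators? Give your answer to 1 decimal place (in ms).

Solve the two-equation system in a and b:
  b = (618 − 466) / (log₂ 24 − log₂ 6) = 152 / (4.5850 − 2.5850) = 76.000 ms/bit
  a = 466 − 76.000 × 2.5850 = 269.543 ms
Then RT(32) = 269.543 + 76.000 × log₂ 32 = 269.543 + 76.000 × 5 ≈ 649.543 ms.

649.5 ms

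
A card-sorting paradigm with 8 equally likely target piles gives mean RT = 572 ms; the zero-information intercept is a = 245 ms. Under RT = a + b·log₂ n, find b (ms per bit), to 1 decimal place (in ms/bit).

b = (572 − 245) / log₂(8) = 327 / 3 = 109.000 ms/bit.

109.0 ms/bit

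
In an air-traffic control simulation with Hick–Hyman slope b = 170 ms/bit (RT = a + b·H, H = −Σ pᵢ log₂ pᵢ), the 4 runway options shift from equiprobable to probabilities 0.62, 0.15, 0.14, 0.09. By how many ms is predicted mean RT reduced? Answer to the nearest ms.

77 ms

Equiprobable entropy H₀ = log₂ 4 = 2.0000 bits.
Skewed entropy H = −Σ pᵢ log₂ pᵢ = 1.5479 bits.
ΔRT = b·(H₀ − H) = 170 × 0.4521 = 76.86 ms.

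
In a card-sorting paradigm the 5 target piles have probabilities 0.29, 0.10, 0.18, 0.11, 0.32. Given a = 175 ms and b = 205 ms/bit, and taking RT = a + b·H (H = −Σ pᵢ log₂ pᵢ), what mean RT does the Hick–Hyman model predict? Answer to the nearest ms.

620 ms

Entropy contributions −pᵢ log₂ pᵢ: 0.5179, 0.3322, 0.4453, 0.3503, 0.5260; sum H = 2.1717 bits.
RT = a + bH = 175 + 205·2.1717 = 620.20 ms.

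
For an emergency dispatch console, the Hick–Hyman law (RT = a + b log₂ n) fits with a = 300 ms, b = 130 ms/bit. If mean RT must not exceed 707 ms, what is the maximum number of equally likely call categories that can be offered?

Set 300 + 130·log₂ n ≤ 707 → log₂ n ≤ (707 − 300)/130 = 3.1308.
So n ≤ 2^3.1308 = 8.759; the largest integer n is 8.

8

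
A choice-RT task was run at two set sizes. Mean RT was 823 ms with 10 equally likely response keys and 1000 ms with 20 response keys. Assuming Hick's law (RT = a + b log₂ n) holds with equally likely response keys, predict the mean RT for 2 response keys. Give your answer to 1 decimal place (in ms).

Fit slope and intercept:
  b = (1000 − 823) / (log₂ 20 − log₂ 10) = 177 / (4.3219 − 3.3219) = 177.000 ms/bit
  a = 823 − 177.000 × 3.3219 = 235.019 ms
Then RT(2) = 235.019 + 177.000 × log₂ 2 = 235.019 + 177.000 × 1 ≈ 412.019 ms.

412.0 ms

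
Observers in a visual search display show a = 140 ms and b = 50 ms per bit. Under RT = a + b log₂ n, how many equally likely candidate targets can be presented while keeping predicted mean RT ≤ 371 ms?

Information budget: (371 − 140)/50 = 4.6200 bits, so n ≤ 2^4.6200 = 24.590 → at most 24.

24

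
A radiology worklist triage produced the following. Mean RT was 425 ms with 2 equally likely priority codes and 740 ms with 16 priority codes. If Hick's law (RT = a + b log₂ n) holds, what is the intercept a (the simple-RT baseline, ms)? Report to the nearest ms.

Slope: b = (740 − 425) / (log₂ 16 − log₂ 2) = 315/3.0000 = 105 ms/bit.
a = RT₁ − b·log₂ n₁ = 425 − 105 × 1 = 320.000 ms.

320 ms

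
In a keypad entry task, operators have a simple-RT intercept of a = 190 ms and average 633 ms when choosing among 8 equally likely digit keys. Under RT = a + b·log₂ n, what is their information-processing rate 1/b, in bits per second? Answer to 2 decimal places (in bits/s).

Choice component = 633 − 190 = 443 ms over log₂(8) = 3 bits.
b = 443 / 3 = 147.667 ms/bit, so 1/b = 6.772 bits/s.

6.77 bits/s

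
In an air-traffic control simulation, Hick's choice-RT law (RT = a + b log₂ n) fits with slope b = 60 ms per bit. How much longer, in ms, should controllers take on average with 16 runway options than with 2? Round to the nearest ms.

180 ms

The intercept a cancels: ΔRT = b·(log₂ n₂ − log₂ n₁) = b·log₂(n₂/n₁).
log₂(16) − log₂(2) = log₂(16/2) = log₂(8) = 3.
ΔRT = 60 × 3.0000 = 180.000 ms.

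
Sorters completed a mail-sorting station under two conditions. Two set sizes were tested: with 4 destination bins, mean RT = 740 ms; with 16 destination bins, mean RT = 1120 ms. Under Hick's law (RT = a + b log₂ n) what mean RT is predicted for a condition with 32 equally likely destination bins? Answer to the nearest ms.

RT is linear in log₂ n, so two points fix the line:
  b = (1120 − 740) / (log₂ 16 − log₂ 4) = 380 / (4 − 2) = 190 ms/bit
  a = 740 − 190 × 2 = 360 ms
Then RT(32) = 360 + 190 × log₂ 32 = 360 + 190 × 5 ≈ 1310.000 ms.

1310 ms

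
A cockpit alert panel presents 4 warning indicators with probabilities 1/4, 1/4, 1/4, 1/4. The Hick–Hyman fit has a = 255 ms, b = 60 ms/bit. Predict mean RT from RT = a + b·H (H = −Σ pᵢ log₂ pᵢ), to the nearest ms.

Each term −pᵢ log₂ pᵢ: 0.25·2 + 0.25·2 + 0.25·2 + 0.25·2; summed, H = 2.000 bits.
Mean RT = a + bH = 255 + 60·2.000 = 375.00 ms.

375 ms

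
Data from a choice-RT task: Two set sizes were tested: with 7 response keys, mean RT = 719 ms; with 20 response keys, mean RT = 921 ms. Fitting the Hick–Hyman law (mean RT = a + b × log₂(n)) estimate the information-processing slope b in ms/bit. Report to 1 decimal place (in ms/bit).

Slope: b = (921 − 719) / (log₂ 20 − log₂ 7) = 202/1.5146 = 133.371 ms/bit.

133.4 ms/bit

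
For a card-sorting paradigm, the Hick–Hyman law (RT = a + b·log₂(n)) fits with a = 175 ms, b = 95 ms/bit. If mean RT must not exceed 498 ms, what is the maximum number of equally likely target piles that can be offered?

10

95·log₂ n ≤ 498 − 175 = 323, giving log₂ n ≤ 3.4000 and n ≤ 10.556. The largest whole number is 10.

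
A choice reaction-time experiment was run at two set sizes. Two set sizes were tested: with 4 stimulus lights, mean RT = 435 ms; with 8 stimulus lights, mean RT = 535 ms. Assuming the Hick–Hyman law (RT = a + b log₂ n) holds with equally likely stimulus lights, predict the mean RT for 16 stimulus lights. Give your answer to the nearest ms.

With log₂ n on the abscissa the relation is linear; from the two conditions:
  b = (535 − 435) / (log₂ 8 − log₂ 4) = 100 / (3 − 2) = 100 ms/bit
  a = 435 − 100 × 2 = 235 ms
Then RT(16) = 235 + 100 × log₂ 16 = 235 + 100 × 4 ≈ 635.000 ms.

635 ms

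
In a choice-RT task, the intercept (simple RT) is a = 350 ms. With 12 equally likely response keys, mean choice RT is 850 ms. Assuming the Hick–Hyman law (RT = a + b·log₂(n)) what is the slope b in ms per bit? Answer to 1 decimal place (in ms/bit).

12 alternatives carry log₂ 12 = 3.5850 bits; the choice cost is 850 − 350 = 500 ms, so b = 500/3.5850 = 139.471 ms/bit.

139.5 ms/bit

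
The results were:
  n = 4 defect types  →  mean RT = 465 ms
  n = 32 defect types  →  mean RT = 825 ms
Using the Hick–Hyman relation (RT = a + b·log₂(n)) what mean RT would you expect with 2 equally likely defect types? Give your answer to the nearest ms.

345 ms

Fit slope and intercept:
  b = (825 − 465) / (log₂ 32 − log₂ 4) = 360 / (5 − 2) = 120 ms/bit
  a = 465 − 120 × 2 = 225 ms
Then RT(2) = 225 + 120 × log₂ 2 = 225 + 120 × 1 ≈ 345.000 ms.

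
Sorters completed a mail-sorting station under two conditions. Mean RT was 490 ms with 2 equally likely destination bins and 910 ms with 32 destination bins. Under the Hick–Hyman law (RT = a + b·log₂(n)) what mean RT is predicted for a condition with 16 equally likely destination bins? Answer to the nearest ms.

805 ms

With log₂ n on the abscissa the relation is linear; from the two conditions:
  b = (910 − 490) / (log₂ 32 − log₂ 2) = 420 / (5 − 1) = 105 ms/bit
  a = 490 − 105 × 1 = 385 ms
Then RT(16) = 385 + 105 × log₂ 16 = 385 + 105 × 4 ≈ 805.000 ms.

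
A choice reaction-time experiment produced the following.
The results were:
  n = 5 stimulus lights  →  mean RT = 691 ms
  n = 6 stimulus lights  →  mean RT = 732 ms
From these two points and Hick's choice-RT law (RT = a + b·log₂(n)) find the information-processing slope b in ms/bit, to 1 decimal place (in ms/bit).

155.9 ms/bit

b = (RT₂ − RT₁)/(log₂ n₂ − log₂ n₁) = (732 − 691)/(2.5850 − 2.3219) = 155.873 ms/bit.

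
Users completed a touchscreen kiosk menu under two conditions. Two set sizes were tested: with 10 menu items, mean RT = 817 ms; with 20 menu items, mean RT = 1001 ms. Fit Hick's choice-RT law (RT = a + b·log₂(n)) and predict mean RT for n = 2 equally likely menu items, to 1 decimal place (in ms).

389.8 ms

Fit slope and intercept:
  b = (1001 − 817) / (log₂ 20 − log₂ 10) = 184 / (4.3219 − 3.3219) = 184.000 ms/bit
  a = 817 − 184.000 × 3.3219 = 205.765 ms
Then RT(2) = 205.765 + 184.000 × log₂ 2 = 205.765 + 184.000 × 1 ≈ 389.765 ms.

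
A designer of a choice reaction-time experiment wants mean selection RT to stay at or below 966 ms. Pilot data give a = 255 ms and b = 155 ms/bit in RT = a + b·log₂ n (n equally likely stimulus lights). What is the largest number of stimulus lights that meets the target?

24

Information budget: (966 − 255)/155 = 4.5871 bits, so n ≤ 2^4.5871 = 24.036 → at most 24.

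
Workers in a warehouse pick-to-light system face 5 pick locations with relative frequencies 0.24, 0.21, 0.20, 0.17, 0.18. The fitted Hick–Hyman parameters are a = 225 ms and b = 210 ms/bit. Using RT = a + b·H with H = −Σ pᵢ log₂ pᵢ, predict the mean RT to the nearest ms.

Entropy contributions −pᵢ log₂ pᵢ: 0.4941, 0.4728, 0.4644, 0.4346, 0.4453; sum H = 2.3112 bits.
RT = a + bH = 225 + 210·2.3112 = 710.36 ms.

710 ms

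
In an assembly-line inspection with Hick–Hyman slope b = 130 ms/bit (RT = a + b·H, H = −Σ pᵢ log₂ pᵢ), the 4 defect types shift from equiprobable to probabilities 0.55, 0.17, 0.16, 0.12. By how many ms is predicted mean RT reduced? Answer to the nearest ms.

The RT saving is b·ΔH. Equiprobable H₀ = log₂(4) = 2.0000 bits; with the given probabilities H = 1.6990 bits.
b·(H₀ − H) = 130 × (2.0000 − 1.6990) = 39.12 ms.

39 ms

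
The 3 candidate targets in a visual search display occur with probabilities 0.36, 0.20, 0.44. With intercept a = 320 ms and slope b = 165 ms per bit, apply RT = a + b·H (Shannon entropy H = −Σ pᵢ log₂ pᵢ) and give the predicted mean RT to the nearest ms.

570 ms

Entropy contributions −pᵢ log₂ pᵢ: 0.5306, 0.4644, 0.5211; sum H = 1.5161 bits.
RT = a + bH = 320 + 165·1.5161 = 570.16 ms.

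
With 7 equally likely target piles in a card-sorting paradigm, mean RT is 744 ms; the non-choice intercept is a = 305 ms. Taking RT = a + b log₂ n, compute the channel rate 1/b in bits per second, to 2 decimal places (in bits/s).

6.39 bits/s

b = (744 − 305)/log₂ 7 = 439/2.8074 = 156.375 ms per bit = 0.15637 s/bit; the reciprocal is 6.395 bits/s.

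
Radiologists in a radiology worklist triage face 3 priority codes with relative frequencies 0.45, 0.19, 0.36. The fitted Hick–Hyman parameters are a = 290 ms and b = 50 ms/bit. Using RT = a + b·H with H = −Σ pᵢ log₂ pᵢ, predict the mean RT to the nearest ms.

365 ms

H = 0.45·log₂(1/0.45) + 0.19·log₂(1/0.19) + 0.36·log₂(1/0.36) = 1.5042 bits.
RT = 290 + 50 × 1.5042 = 365.21 ms.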